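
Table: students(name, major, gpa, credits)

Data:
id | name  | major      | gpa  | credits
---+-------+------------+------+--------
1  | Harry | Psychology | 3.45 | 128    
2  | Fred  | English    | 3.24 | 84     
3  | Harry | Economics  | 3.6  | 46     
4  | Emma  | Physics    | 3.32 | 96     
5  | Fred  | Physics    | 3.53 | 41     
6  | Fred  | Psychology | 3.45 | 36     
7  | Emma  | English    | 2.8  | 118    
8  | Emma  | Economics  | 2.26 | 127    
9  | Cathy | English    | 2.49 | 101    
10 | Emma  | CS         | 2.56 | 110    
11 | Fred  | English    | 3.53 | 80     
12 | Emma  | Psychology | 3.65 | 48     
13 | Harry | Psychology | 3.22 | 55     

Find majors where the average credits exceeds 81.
SELECT major, AVG(credits)
FROM students
GROUP BY major
HAVING AVG(credits) > 81

Result:
  CS: avg=110.00
  Economics: avg=86.50
  English: avg=95.75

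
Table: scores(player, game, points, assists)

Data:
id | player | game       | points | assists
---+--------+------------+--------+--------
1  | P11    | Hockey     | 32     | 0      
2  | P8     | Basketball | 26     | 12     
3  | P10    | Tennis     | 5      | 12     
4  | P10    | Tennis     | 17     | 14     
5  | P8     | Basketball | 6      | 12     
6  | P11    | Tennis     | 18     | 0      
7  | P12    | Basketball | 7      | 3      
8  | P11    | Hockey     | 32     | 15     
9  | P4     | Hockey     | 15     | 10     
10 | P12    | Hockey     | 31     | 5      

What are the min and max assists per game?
SELECT game, MIN(assists), MAX(assists)
FROM scores
GROUP BY game

Result:
  Basketball: min=3, max=12
  Hockey: min=0, max=15
  Tennis: min=0, max=14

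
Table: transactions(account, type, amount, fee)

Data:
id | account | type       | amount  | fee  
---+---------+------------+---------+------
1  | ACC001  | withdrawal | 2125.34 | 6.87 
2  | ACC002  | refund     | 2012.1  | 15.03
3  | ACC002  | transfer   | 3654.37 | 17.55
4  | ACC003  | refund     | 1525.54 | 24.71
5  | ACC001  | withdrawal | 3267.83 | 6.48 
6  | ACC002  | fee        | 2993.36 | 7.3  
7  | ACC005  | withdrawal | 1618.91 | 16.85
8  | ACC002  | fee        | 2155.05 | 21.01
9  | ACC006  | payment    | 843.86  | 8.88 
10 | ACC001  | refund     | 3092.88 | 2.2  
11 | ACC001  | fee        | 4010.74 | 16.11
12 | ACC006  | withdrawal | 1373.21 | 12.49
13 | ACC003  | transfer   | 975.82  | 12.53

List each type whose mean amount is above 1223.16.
SELECT type, AVG(amount)
FROM transactions
GROUP BY type
HAVING AVG(amount) > 1223.16

Result:
  fee: avg=3053.05
  refund: avg=2210.17
  transfer: avg=2315.10
  withdrawal: avg=2096.32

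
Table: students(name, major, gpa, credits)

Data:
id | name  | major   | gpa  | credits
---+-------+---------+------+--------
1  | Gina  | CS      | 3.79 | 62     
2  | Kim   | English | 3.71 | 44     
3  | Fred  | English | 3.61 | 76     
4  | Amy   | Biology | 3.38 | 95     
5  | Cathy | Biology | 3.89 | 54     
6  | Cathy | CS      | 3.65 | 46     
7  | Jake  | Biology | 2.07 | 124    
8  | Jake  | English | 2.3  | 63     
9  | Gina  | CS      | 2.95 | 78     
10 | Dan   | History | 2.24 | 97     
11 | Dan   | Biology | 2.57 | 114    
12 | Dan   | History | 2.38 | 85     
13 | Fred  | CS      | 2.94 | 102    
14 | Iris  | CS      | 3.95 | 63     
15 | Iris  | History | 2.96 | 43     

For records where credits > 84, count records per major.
SELECT major, COUNT(*)
FROM students
WHERE credits > 84
GROUP BY major

Note: WHERE filters rows before grouping.

Result:
  Biology: 3
  CS: 1
  History: 2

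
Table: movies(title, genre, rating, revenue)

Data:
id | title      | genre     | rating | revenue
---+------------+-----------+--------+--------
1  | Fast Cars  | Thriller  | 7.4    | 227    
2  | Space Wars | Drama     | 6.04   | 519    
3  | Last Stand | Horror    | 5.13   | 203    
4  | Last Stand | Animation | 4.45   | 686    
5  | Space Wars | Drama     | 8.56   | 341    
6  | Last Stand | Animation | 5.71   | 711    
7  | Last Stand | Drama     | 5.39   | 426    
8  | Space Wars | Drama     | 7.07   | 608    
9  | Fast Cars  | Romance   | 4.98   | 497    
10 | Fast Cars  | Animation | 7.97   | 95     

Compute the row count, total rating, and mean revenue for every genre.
SELECT genre,
       COUNT(*) as cnt,
       SUM(rating) as total_rating,
       AVG(revenue) as avg_revenue
FROM movies
GROUP BY genre

Result:
  Animation: 3 records, 18.13 total rating, 497.33 avg revenue
  Drama: 4 records, 27.06 total rating, 473.50 avg revenue
  Horror: 1 records, 5.13 total rating, 203.00 avg revenue
  Romance: 1 records, 4.98 total rating, 497.00 avg revenue
  Thriller: 1 records, 7.40 total rating, 227.00 avg revenue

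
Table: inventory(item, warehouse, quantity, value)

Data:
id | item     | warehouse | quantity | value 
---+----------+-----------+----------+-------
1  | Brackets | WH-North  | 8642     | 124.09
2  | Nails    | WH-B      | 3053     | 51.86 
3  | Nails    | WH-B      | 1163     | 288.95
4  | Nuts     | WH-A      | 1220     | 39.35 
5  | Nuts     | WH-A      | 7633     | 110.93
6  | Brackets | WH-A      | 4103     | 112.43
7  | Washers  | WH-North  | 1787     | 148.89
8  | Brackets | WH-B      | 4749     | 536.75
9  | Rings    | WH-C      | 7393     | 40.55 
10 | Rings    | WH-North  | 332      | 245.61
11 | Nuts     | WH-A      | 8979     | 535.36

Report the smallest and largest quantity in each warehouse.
SELECT warehouse, MIN(quantity), MAX(quantity)
FROM inventory
GROUP BY warehouse

Result:
  WH-A: min=1220, max=8979
  WH-B: min=1163, max=4749
  WH-C: min=7393, max=7393
  WH-North: min=332, max=8642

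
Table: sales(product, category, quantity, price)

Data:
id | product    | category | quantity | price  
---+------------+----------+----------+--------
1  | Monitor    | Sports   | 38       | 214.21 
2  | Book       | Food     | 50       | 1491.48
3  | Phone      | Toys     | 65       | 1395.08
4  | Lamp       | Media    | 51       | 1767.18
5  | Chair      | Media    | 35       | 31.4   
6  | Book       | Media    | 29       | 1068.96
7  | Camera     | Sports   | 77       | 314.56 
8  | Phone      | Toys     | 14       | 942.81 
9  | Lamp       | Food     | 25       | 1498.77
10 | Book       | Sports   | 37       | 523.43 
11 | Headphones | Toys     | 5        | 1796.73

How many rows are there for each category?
SELECT category, COUNT(*) as count
FROM sales
GROUP BY category

Result:
  Food: 2
  Media: 3
  Sports: 3
  Toys: 3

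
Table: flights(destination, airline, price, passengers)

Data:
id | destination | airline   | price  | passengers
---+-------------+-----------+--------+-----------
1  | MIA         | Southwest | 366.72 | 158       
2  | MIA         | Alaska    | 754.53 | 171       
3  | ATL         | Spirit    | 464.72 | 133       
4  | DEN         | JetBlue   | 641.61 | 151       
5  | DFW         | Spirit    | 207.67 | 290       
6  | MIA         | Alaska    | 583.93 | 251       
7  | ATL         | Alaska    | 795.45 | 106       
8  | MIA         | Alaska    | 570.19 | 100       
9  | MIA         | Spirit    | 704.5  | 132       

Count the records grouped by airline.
SELECT airline, COUNT(*) as count
FROM flights
GROUP BY airline

Result:
  Alaska: 4
  JetBlue: 1
  Southwest: 1
  Spirit: 3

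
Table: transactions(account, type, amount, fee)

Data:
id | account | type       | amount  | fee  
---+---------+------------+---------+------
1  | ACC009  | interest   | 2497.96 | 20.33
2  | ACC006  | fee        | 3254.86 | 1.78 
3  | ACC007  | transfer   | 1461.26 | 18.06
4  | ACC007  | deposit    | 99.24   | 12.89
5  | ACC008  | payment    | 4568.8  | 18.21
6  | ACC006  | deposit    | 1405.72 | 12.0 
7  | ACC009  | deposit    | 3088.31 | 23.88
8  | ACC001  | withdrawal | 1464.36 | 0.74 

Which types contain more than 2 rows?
SELECT type, COUNT(*) as cnt
FROM transactions
GROUP BY type
HAVING COUNT(*) > 2

Result:
  deposit: 3

Note: HAVING filters groups after aggregation, WHERE filters rows before.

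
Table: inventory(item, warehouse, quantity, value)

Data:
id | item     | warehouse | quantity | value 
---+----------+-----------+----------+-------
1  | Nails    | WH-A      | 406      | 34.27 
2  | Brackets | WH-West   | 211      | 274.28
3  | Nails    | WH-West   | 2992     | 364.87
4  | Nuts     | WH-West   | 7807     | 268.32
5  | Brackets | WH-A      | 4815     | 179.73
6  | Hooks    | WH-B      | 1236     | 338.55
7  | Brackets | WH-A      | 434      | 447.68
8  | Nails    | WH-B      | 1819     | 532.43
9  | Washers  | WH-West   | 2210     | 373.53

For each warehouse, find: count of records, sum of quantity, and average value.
SELECT warehouse,
       COUNT(*) as cnt,
       SUM(quantity) as total_quantity,
       AVG(value) as avg_value
FROM inventory
GROUP BY warehouse

Result:
  WH-A: 3 records, 5655 total quantity, 220.56 avg value
  WH-B: 2 records, 3055 total quantity, 435.49 avg value
  WH-West: 4 records, 13220 total quantity, 320.25 avg value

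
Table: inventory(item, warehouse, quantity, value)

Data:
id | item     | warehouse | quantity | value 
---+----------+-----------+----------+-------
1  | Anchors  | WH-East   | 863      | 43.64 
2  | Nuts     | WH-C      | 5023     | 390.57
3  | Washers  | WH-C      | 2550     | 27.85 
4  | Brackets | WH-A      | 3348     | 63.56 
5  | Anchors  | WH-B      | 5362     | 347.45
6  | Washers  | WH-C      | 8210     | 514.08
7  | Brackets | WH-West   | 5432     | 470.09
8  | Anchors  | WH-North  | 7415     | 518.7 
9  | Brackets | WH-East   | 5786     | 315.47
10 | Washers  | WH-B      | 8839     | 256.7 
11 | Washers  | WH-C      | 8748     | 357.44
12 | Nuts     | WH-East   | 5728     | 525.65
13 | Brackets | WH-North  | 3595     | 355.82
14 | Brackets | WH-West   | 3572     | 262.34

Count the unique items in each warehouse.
SELECT warehouse, COUNT(DISTINCT item)
FROM inventory
GROUP BY warehouse

Result:
  WH-A: 1 distinct
  WH-B: 2 distinct
  WH-C: 2 distinct
  WH-East: 3 distinct
  WH-North: 2 distinct
  WH-West: 1 distinct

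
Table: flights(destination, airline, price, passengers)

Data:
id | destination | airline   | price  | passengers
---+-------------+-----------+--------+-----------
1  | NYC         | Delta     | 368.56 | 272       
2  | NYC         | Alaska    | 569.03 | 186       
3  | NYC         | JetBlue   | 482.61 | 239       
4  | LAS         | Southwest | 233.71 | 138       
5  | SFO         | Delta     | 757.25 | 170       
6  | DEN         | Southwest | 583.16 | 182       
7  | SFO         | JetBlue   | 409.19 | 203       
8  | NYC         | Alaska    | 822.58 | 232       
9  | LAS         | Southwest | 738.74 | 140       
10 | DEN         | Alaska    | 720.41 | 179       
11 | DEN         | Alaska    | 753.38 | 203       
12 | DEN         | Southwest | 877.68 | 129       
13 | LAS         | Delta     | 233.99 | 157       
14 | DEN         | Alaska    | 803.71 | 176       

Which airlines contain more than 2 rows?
SELECT airline, COUNT(*) as cnt
FROM flights
GROUP BY airline
HAVING COUNT(*) > 2

Result:
  Alaska: 5
  Delta: 3
  Southwest: 4

Note: HAVING filters groups after aggregation, WHERE filters rows before.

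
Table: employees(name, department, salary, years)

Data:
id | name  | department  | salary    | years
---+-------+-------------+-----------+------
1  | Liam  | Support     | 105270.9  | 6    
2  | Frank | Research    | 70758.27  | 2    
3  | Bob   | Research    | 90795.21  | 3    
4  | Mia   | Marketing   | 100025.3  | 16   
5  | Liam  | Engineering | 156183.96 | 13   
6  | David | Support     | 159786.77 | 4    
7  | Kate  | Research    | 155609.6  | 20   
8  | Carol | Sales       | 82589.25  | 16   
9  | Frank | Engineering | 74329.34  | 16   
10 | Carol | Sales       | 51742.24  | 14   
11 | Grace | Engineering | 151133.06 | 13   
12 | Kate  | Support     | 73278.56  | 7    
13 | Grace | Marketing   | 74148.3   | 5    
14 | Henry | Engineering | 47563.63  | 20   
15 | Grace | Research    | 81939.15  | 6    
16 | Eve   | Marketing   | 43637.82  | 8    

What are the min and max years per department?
SELECT department, MIN(years), MAX(years)
FROM employees
GROUP BY department

Result:
  Engineering: min=13, max=20
  Marketing: min=5, max=16
  Research: min=2, max=20
  Sales: min=14, max=16
  Support: min=4, max=7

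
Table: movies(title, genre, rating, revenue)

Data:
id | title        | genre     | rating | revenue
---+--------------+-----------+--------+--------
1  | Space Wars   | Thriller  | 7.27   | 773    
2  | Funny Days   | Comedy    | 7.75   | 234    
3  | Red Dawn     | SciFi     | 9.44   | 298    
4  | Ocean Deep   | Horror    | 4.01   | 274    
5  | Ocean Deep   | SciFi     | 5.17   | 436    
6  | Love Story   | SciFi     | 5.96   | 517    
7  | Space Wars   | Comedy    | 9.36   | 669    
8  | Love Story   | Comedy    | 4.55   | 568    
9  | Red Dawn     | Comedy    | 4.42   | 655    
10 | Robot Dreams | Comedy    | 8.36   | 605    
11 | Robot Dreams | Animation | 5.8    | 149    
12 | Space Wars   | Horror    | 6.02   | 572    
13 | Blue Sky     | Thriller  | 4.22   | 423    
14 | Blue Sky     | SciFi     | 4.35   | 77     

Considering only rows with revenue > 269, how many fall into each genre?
SELECT genre, COUNT(*)
FROM movies
WHERE revenue > 269
GROUP BY genre

Note: WHERE filters rows before grouping.

Result:
  Comedy: 4
  Horror: 2
  SciFi: 3
  Thriller: 2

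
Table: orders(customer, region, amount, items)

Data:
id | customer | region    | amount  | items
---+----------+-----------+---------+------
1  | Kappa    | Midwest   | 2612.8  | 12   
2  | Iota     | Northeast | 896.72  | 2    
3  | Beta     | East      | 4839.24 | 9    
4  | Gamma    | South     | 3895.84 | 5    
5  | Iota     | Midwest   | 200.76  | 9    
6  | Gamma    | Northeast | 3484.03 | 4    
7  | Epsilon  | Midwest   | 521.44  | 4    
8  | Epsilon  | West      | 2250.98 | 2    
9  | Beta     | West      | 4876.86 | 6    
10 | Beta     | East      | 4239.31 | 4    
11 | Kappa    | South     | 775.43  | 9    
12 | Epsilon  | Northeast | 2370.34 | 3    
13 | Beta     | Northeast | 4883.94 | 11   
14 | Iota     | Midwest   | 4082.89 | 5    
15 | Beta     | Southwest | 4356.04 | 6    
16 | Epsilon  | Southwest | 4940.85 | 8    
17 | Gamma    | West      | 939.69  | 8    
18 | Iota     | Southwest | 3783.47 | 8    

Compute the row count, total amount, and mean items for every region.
SELECT region,
       COUNT(*) as cnt,
       SUM(amount) as total_amount,
       AVG(items) as avg_items
FROM orders
GROUP BY region

Result:
  East: 2 records, 9078.55 total amount, 6.50 avg items
  Midwest: 4 records, 7417.89 total amount, 7.50 avg items
  Northeast: 4 records, 11635.03 total amount, 5.00 avg items
  South: 2 records, 4671.27 total amount, 7.00 avg items
  Southwest: 3 records, 13080.36 total amount, 7.33 avg items
  West: 3 records, 8067.53 total amount, 5.33 avg items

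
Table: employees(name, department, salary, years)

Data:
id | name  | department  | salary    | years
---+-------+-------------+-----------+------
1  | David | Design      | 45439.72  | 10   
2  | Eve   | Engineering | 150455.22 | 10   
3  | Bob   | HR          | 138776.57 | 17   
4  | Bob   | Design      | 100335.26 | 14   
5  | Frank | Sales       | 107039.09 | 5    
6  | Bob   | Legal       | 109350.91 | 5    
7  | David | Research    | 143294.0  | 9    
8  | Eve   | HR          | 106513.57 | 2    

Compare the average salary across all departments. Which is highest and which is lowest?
SELECT department, AVG(salary)
FROM employees
GROUP BY department
ORDER BY AVG(salary)

All groups:
  Design: 72887.49
  Sales: 107039.09
  Legal: 109350.91
  HR: 122645.07
  Research: 143294.00
  Engineering: 150455.22

Highest: Engineering (150455.22)
Lowest: Design (72887.49)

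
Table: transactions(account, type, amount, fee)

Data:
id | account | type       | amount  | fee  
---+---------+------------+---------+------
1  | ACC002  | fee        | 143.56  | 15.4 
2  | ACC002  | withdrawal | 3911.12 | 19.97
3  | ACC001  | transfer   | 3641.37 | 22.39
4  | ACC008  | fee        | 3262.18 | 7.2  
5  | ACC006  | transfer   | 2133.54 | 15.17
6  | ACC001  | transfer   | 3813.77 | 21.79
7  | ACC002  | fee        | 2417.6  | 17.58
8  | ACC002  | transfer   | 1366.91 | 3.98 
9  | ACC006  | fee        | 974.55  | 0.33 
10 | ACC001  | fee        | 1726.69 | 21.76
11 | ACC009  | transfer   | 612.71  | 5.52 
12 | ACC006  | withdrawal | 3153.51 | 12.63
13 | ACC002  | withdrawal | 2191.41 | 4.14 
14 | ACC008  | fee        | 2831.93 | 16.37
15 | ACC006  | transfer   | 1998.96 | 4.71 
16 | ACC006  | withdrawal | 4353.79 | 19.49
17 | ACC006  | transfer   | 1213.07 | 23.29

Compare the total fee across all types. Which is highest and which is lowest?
SELECT type, SUM(fee)
FROM transactions
GROUP BY type
ORDER BY SUM(fee)

All groups:
  withdrawal: 56.23
  fee: 78.64
  transfer: 96.85

Highest: transfer (96.85)
Lowest: withdrawal (56.23)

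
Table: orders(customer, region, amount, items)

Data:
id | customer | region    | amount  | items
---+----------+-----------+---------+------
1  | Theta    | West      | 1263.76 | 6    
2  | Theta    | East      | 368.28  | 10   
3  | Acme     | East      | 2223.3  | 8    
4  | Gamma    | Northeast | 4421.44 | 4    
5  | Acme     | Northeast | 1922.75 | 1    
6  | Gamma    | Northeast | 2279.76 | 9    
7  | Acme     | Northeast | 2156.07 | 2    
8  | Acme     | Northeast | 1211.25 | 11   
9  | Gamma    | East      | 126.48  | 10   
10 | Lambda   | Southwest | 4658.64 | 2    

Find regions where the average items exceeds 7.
SELECT region, AVG(items)
FROM orders
GROUP BY region
HAVING AVG(items) > 7

Result:
  East: avg=9.33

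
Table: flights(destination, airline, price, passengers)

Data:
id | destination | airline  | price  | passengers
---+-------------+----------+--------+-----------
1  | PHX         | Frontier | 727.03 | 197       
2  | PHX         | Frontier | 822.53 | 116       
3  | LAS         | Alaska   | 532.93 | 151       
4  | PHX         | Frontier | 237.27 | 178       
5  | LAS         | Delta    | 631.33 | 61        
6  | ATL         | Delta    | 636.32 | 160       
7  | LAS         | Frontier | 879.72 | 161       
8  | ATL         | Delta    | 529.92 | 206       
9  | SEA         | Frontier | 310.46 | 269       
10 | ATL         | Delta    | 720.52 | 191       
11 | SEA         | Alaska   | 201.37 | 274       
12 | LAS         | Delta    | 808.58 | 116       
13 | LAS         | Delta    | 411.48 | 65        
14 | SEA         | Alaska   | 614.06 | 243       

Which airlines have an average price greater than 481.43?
SELECT airline, AVG(price)
FROM flights
GROUP BY airline
HAVING AVG(price) > 481.43

Result:
  Delta: avg=623.03
  Frontier: avg=595.40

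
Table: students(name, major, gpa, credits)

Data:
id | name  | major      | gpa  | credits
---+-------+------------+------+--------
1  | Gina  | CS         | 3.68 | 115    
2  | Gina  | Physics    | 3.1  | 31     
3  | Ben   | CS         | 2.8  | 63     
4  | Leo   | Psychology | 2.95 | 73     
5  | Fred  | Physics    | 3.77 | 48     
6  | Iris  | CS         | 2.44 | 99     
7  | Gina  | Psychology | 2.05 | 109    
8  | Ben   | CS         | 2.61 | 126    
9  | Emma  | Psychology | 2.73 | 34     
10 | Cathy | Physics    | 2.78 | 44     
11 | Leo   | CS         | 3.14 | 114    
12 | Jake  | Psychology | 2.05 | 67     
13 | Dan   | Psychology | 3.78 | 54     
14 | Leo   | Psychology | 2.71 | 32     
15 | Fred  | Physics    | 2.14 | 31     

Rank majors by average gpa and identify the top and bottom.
SELECT major, AVG(gpa)
FROM students
GROUP BY major
ORDER BY AVG(gpa)

All groups:
  Psychology: 2.71
  CS: 2.93
  Physics: 2.95

Highest: Physics (2.95)
Lowest: Psychology (2.71)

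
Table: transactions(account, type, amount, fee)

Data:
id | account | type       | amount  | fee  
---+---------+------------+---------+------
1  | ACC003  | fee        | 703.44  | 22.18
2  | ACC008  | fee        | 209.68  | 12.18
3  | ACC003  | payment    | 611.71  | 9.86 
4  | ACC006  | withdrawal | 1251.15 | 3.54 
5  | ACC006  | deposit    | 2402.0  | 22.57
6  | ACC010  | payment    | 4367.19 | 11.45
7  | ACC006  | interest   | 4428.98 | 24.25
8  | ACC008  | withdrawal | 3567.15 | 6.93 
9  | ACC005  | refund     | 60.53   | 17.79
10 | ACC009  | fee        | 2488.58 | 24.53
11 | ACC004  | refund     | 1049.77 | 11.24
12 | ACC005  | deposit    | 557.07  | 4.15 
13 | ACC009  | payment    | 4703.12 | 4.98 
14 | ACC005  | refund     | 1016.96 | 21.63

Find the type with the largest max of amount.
SELECT type, MAX(amount) as val
FROM transactions
GROUP BY type
ORDER BY val DESC
LIMIT 1

Result: payment with max(amount) = 4703.12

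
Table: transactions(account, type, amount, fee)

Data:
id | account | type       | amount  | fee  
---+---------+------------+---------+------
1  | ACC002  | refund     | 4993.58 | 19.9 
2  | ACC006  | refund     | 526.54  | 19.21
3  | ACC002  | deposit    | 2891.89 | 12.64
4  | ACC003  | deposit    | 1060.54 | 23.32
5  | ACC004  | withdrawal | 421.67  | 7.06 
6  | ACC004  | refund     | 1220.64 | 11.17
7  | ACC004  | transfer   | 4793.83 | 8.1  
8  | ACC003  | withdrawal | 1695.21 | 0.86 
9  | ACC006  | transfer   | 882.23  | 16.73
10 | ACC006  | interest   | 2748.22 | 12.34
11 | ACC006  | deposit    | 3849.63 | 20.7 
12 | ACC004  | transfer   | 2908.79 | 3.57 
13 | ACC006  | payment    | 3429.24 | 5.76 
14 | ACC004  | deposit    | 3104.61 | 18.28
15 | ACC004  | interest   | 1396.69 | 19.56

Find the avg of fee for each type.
SELECT type, AVG(fee) as result
FROM transactions
GROUP BY type

Result:
  deposit: 18.74
  interest: 15.95
  payment: 5.76
  refund: 16.76
  transfer: 9.47
  withdrawal: 3.96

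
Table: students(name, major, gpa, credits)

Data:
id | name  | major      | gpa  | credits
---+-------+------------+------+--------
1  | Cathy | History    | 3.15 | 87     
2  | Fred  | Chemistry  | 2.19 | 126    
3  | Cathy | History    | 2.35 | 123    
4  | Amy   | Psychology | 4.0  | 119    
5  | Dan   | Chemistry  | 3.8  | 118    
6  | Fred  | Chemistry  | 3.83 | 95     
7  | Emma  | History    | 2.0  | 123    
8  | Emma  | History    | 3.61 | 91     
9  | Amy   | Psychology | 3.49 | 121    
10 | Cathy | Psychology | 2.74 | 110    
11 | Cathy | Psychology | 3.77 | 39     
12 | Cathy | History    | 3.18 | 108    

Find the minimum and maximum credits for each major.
SELECT major, MIN(credits), MAX(credits)
FROM students
GROUP BY major

Result:
  Chemistry: min=95, max=126
  History: min=87, max=123
  Psychology: min=39, max=121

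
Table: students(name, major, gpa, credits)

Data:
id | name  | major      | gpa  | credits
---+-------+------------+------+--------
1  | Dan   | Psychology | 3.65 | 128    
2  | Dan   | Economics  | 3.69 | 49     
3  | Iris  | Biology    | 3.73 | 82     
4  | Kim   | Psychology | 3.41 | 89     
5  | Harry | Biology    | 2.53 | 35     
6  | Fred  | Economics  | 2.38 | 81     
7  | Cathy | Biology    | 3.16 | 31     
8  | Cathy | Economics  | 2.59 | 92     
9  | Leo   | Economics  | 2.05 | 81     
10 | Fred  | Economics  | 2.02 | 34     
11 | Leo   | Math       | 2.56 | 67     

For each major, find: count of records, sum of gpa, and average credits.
SELECT major,
       COUNT(*) as cnt,
       SUM(gpa) as total_gpa,
       AVG(credits) as avg_credits
FROM students
GROUP BY major

Result:
  Biology: 3 records, 9.42 total gpa, 49.33 avg credits
  Economics: 5 records, 12.73 total gpa, 67.40 avg credits
  Math: 1 records, 2.56 total gpa, 67.00 avg credits
  Psychology: 2 records, 7.06 total gpa, 108.50 avg credits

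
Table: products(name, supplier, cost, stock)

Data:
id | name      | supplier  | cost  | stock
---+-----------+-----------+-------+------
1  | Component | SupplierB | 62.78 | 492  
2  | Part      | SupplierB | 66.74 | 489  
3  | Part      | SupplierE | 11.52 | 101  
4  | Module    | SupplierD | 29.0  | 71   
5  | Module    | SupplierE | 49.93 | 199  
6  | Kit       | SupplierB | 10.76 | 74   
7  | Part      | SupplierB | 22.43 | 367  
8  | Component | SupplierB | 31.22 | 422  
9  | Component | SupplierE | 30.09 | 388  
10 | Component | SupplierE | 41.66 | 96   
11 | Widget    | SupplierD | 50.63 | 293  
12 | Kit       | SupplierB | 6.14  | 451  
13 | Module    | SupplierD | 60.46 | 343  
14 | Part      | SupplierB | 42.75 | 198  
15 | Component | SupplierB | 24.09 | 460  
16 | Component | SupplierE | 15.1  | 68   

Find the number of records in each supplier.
SELECT supplier, COUNT(*) as count
FROM products
GROUP BY supplier

Result:
  SupplierB: 8
  SupplierD: 3
  SupplierE: 5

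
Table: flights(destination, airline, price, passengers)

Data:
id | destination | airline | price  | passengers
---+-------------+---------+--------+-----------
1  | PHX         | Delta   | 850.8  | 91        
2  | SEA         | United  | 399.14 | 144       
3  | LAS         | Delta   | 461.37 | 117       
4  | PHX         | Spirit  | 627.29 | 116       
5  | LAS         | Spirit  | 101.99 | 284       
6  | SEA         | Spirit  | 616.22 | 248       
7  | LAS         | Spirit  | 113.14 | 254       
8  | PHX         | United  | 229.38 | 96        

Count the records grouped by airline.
SELECT airline, COUNT(*) as count
FROM flights
GROUP BY airline

Result:
  Delta: 2
  Spirit: 4
  United: 2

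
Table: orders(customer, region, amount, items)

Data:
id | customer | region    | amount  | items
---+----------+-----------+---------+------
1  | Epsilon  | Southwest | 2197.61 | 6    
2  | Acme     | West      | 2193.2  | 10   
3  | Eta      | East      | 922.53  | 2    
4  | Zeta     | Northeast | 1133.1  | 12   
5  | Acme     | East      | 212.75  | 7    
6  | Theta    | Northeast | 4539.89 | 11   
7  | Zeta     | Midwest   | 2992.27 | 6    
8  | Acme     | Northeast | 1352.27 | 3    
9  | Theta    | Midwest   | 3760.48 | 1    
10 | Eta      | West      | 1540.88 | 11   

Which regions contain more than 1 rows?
SELECT region, COUNT(*) as cnt
FROM orders
GROUP BY region
HAVING COUNT(*) > 1

Result:
  East: 2
  Midwest: 2
  Northeast: 3
  West: 2

Note: HAVING filters groups after aggregation, WHERE filters rows before.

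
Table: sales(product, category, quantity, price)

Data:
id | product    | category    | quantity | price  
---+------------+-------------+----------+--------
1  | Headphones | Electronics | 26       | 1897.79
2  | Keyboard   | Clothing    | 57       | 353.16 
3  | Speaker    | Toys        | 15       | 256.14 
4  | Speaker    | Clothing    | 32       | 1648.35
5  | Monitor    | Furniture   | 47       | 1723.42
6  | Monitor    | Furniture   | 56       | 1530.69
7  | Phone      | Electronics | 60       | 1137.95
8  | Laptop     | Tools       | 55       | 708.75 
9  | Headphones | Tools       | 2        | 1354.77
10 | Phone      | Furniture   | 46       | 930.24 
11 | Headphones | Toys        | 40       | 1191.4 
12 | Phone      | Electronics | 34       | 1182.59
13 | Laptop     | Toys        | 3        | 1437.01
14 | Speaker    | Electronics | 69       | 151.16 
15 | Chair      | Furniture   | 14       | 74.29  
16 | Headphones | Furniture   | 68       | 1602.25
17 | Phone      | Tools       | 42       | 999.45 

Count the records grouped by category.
SELECT category, COUNT(*) as count
FROM sales
GROUP BY category

Result:
  Clothing: 2
  Electronics: 4
  Furniture: 5
  Tools: 3
  Toys: 3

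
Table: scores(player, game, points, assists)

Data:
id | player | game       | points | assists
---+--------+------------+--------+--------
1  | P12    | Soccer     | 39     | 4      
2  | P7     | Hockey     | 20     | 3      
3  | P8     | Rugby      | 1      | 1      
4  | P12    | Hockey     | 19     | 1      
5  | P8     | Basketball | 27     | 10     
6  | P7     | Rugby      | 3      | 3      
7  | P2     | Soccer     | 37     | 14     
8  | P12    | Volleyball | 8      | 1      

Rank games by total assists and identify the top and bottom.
SELECT game, SUM(assists)
FROM scores
GROUP BY game
ORDER BY SUM(assists)

All groups:
  Volleyball: 1
  Hockey: 4
  Rugby: 4
  Basketball: 10
  Soccer: 18

Highest: Soccer (18)
Lowest: Volleyball (1)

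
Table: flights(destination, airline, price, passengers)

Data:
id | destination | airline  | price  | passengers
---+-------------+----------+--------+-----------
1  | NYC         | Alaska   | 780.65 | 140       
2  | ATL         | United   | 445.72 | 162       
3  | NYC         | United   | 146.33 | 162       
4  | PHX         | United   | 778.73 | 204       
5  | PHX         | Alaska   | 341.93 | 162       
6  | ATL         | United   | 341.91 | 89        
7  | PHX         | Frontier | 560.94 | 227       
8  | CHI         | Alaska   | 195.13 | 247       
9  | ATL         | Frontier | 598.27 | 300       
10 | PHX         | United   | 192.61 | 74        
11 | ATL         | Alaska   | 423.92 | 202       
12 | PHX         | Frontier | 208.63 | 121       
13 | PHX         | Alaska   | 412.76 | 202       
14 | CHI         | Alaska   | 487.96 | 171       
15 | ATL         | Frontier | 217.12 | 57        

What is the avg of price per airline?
SELECT airline, AVG(price) as result
FROM flights
GROUP BY airline

Result:
  Alaska: 440.39
  Frontier: 396.24
  United: 381.06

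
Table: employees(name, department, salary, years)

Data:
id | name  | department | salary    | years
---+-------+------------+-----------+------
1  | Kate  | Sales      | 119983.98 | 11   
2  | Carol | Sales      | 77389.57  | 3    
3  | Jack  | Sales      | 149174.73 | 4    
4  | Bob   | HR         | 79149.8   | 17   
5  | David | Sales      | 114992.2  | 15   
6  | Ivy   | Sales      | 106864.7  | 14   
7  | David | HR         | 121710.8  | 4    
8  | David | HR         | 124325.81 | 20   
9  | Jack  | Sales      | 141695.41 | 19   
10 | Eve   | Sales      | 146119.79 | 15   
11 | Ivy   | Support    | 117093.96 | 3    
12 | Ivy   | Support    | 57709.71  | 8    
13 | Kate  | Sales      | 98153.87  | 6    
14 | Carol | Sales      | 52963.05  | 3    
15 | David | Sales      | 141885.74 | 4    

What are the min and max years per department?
SELECT department, MIN(years), MAX(years)
FROM employees
GROUP BY department

Result:
  HR: min=4, max=20
  Sales: min=3, max=19
  Support: min=3, max=8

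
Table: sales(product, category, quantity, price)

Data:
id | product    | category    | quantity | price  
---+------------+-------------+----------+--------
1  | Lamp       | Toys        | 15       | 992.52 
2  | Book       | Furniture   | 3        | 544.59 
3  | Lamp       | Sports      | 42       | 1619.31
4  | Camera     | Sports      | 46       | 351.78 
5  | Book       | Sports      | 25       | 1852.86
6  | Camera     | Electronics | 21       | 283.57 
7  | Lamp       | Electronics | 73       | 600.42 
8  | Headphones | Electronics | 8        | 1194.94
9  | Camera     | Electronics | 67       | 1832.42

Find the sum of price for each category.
SELECT category, SUM(price) as result
FROM sales
GROUP BY category

Result:
  Electronics: 3911.35
  Furniture: 544.59
  Sports: 3823.95
  Toys: 992.52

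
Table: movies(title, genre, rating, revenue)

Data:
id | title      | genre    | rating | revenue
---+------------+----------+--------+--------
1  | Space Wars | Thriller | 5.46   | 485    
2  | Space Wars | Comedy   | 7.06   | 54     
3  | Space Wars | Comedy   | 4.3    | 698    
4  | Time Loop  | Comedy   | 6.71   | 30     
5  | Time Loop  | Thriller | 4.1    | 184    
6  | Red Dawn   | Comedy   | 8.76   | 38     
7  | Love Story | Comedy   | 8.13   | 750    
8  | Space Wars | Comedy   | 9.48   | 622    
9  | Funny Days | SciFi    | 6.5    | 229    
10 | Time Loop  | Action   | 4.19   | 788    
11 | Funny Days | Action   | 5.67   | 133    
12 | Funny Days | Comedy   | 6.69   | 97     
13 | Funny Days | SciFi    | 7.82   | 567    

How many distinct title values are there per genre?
SELECT genre, COUNT(DISTINCT title)
FROM movies
GROUP BY genre

Result:
  Action: 2 distinct
  Comedy: 5 distinct
  SciFi: 1 distinct
  Thriller: 2 distinct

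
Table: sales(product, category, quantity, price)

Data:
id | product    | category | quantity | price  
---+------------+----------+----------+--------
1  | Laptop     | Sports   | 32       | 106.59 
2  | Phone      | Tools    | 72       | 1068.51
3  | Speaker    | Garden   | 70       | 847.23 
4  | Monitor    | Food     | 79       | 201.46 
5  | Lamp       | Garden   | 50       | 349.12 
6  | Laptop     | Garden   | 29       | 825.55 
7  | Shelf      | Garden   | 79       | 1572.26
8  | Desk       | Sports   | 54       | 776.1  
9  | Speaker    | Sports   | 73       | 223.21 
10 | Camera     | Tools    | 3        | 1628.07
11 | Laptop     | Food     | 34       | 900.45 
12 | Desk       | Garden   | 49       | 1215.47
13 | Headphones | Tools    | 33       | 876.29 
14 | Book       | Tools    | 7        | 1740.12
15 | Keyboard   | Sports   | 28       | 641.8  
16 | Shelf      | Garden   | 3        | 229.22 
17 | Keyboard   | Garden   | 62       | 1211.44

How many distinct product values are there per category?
SELECT category, COUNT(DISTINCT product)
FROM sales
GROUP BY category

Result:
  Food: 2 distinct
  Garden: 6 distinct
  Sports: 4 distinct
  Tools: 4 distinct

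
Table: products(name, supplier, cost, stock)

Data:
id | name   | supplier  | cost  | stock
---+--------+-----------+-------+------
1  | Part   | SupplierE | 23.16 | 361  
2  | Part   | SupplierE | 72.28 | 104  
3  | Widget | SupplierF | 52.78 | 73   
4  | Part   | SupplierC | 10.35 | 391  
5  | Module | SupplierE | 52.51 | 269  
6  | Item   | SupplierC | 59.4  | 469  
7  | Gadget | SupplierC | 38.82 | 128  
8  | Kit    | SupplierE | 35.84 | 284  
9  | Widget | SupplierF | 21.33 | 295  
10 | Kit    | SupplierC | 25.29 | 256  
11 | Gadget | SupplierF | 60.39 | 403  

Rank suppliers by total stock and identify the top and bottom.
SELECT supplier, SUM(stock)
FROM products
GROUP BY supplier
ORDER BY SUM(stock)

All groups:
  SupplierF: 771
  SupplierE: 1018
  SupplierC: 1244

Highest: SupplierC (1244)
Lowest: SupplierF (771)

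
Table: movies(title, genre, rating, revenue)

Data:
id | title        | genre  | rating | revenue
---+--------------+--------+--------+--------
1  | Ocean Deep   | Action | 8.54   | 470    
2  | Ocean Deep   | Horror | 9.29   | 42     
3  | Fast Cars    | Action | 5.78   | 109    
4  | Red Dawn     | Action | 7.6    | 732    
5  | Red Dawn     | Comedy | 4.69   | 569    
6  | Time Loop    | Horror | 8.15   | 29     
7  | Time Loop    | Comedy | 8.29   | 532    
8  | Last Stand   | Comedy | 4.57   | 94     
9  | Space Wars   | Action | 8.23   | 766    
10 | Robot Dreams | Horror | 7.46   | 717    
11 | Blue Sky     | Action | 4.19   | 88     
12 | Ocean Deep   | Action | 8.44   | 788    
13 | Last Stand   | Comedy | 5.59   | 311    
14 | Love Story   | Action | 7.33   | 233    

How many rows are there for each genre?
SELECT genre, COUNT(*) as count
FROM movies
GROUP BY genre

Result:
  Action: 7
  Comedy: 4
  Horror: 3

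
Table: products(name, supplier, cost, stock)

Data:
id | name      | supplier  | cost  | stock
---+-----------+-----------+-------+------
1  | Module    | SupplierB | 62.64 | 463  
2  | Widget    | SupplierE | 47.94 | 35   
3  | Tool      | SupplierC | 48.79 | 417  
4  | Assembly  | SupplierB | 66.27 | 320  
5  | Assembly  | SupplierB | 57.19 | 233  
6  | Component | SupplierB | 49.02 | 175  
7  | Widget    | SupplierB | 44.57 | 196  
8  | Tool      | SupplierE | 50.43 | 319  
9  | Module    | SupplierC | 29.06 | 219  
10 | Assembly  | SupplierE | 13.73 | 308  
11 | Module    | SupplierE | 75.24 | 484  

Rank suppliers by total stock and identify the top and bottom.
SELECT supplier, SUM(stock)
FROM products
GROUP BY supplier
ORDER BY SUM(stock)

All groups:
  SupplierC: 636
  SupplierE: 1146
  SupplierB: 1387

Highest: SupplierB (1387)
Lowest: SupplierC (636)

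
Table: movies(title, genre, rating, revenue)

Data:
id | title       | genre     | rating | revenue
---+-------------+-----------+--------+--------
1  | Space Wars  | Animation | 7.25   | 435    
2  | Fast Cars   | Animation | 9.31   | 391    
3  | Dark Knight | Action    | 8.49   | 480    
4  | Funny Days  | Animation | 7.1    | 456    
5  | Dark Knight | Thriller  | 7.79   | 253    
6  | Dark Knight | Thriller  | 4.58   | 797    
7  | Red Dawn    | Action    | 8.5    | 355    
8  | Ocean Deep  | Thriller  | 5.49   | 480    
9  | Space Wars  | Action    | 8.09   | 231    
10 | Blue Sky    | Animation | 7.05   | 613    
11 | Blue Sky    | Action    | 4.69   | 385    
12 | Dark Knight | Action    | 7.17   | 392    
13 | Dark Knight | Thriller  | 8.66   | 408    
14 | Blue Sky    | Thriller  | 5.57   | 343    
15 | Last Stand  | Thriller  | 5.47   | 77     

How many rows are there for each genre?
SELECT genre, COUNT(*) as count
FROM movies
GROUP BY genre

Result:
  Action: 5
  Animation: 4
  Thriller: 6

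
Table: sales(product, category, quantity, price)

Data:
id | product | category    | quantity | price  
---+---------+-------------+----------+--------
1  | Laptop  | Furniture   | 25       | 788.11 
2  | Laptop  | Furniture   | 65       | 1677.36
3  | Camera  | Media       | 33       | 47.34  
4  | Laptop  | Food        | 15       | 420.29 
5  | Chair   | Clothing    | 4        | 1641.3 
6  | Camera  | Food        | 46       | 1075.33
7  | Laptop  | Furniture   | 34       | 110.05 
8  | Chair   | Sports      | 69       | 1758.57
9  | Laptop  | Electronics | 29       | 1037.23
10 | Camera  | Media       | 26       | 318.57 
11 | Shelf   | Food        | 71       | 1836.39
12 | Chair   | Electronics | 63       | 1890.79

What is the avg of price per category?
SELECT category, AVG(price) as result
FROM sales
GROUP BY category

Result:
  Clothing: 1641.30
  Electronics: 1464.01
  Food: 1110.67
  Furniture: 858.51
  Media: 182.96
  Sports: 1758.57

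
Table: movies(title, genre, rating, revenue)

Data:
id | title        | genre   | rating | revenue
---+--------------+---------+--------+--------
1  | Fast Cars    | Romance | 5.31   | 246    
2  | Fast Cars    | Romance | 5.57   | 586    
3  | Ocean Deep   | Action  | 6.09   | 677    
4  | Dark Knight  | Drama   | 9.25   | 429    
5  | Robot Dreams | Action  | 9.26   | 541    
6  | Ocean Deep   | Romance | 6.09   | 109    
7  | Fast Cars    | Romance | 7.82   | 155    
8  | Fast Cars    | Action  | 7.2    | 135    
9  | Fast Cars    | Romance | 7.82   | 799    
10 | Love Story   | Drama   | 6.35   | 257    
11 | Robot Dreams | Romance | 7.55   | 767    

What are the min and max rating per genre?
SELECT genre, MIN(rating), MAX(rating)
FROM movies
GROUP BY genre

Result:
  Action: min=6.09, max=9.26
  Drama: min=6.35, max=9.25
  Romance: min=5.31, max=7.82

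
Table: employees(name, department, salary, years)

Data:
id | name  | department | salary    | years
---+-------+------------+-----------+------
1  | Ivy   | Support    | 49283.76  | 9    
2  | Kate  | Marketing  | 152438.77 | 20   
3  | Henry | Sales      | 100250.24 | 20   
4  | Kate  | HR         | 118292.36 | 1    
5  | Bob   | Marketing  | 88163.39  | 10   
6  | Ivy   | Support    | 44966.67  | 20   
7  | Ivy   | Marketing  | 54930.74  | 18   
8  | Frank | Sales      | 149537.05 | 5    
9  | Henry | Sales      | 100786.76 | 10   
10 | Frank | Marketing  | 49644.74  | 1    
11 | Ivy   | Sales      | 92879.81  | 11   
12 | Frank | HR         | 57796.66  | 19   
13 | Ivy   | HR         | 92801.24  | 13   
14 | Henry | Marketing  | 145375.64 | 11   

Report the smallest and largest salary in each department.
SELECT department, MIN(salary), MAX(salary)
FROM employees
GROUP BY department

Result:
  HR: min=57796.66, max=118292.36
  Marketing: min=49644.74, max=152438.77
  Sales: min=92879.81, max=149537.05
  Support: min=44966.67, max=49283.76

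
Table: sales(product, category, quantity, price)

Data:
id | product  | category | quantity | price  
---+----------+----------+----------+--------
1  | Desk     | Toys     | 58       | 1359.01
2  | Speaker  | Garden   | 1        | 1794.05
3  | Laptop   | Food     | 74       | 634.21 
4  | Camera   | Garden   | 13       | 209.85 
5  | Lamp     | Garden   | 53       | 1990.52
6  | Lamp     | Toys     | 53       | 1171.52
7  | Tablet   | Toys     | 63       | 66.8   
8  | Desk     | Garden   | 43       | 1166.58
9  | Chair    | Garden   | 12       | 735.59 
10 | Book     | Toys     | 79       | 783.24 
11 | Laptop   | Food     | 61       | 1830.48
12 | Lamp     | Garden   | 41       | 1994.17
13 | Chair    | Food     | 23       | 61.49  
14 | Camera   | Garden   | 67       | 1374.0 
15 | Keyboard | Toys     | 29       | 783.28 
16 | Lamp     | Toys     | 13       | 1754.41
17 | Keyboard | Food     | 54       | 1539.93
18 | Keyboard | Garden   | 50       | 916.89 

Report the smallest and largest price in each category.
SELECT category, MIN(price), MAX(price)
FROM sales
GROUP BY category

Result:
  Food: min=61.49, max=1830.48
  Garden: min=209.85, max=1994.17
  Toys: min=66.80, max=1754.41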